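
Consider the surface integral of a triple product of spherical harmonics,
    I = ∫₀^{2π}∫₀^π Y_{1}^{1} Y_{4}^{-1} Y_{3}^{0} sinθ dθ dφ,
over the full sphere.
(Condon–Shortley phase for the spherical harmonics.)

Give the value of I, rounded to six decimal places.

-0.194664

Checks pass: Σm=0; 8 even; l₃=3∈[3,5].
(2·1+1)(2·4+1)(2·3+1) = 189
Δ: 2! 0! 6! / 9! → 1/252
sum: t=1:−1/36 = -1/36
3j²(1 4 3; 0 0 0) = Δ·Π!·Σ² = 4/63  (sign +1)
sum: t=0:+1/72 = 1/72
3j²(1 4 3; 1 -1 0) = Δ·Π!·Σ² = 5/126  (sign -1)
combine: 4πI² = 189·4/63·5/126 = 10/21
take √, sign -1: I = -0.19466390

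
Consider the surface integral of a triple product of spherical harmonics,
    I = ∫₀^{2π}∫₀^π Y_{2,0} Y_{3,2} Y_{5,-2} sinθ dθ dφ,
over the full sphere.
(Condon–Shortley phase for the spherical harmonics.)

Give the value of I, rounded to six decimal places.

0.190188

Rules hold: Σm=0, L=10 even, 1≤5≤5.
N = 5·7·11 = 385
Δ = 0!·4!·6!/11! = 1/2310
Racah Σ t=0..0: t=0:+1/144 = 1/144
⇒ 3j(2 3 5; 0 0 0)² = 10/231, sgn -1
Racah Σ t=0..0: t=0:+1/480 = 1/480
⇒ 3j(2 3 5; 0 2 -2)² = 3/110, sgn -1
4πI² = N·(3j₀)²·(3jₘ)² = 5/11
I = +1·√(0.454545/4π) = 0.19018827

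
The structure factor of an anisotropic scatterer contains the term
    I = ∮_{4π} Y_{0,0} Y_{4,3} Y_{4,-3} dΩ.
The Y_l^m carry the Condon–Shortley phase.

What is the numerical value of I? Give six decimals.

-0.282095

Checks pass: Σm=0; 8 even; l₃=4∈[4,4].
(2·0+1)(2·4+1)(2·4+1) = 81
Δ: 0! 0! 8! / 9! → 1/9
sum: t=0:+1/576 = 1/576
3j²(0 4 4; 0 0 0) = Δ·Π!·Σ² = 1/9  (sign +1)
sum: t=0:+1/5040 = 1/5040
3j²(0 4 4; 0 3 -3) = Δ·Π!·Σ² = 1/9  (sign -1)
combine: 4πI² = 81·1/9·1/9 = 1/1
take √, sign -1: I = -0.28209479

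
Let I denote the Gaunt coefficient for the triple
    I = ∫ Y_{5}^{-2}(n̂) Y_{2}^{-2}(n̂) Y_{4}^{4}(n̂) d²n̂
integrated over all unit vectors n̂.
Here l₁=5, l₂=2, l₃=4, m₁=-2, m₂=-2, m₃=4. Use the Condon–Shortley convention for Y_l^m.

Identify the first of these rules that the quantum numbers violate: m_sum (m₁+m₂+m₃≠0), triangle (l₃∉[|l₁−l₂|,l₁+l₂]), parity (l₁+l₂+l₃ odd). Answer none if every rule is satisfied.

azimuthal sum: -2 − 2 + 4 = 0  ✓
3 ≤ 4 ≤ 7 (triangle on l)  ✓
L = 5 + 2 + 4 = 11 (odd)  ✗

parity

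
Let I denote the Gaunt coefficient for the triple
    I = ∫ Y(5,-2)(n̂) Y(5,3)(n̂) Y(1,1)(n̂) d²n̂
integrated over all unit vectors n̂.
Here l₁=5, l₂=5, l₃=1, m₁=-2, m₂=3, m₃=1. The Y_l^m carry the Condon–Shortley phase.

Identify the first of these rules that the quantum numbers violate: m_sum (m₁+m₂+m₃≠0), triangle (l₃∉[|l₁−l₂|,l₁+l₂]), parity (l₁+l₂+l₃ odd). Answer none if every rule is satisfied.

m₁+m₂+m₃ = -2 + 3 + 1 = 2  ✗
triangle: |5−5|=0 ≤ l₃=1 ≤ 5+5=10
parity: l₁+l₂+l₃ = 11 is odd

m_sum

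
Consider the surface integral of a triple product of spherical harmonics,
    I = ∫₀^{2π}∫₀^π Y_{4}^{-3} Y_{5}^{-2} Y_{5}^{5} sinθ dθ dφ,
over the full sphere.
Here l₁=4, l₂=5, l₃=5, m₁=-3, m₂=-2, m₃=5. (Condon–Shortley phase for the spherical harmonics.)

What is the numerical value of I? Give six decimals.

0.140629

m-sum 0 ✓  L=14 even ✓  1≤5≤9 ✓
Π(2lᵢ+1) = 9×11×11 = 1089
triangle coeff Δ(4,5,5) = 1/3153150
Σ_t [0,4]: t=0:+1/69120 t=1:−1/1728 t=2:+1/576 t=3:−1/1728 t=4:+1/69120 = 7/11520
(3j)²=2/143 [(4 5 5; 0 0 0)], sign=-1
Σ_t [3,3]: t=3:−1/103680 = -1/103680
(3j)²=7/429 [(4 5 5; -3 -2 5)], sign=-1
⇒ 4πI² = 42/169
I = (+1)√(42/169/(4π)) = 0.14062948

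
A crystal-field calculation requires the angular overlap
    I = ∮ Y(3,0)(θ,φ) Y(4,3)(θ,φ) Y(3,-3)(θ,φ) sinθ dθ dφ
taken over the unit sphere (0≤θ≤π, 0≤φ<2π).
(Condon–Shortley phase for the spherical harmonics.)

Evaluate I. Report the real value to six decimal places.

0.203551

Rules hold: Σm=0, L=10 even, 1≤3≤7.
N = 7·9·7 = 441
Δ = 4!·2!·4!/11! = 1/34650
Racah Σ t=1..3: t=1:−1/72 t=2:+1/16 t=3:−1/72 = 5/144
⇒ 3j(3 4 3; 0 0 0)² = 2/77, sgn -1
Racah Σ t=3..3: t=3:−1/288 = -1/288
⇒ 3j(3 4 3; 0 3 -3)² = 1/22, sgn -1
4πI² = N·(3j₀)²·(3jₘ)² = 63/121
I = +1·√(0.520661/4π) = 0.20355073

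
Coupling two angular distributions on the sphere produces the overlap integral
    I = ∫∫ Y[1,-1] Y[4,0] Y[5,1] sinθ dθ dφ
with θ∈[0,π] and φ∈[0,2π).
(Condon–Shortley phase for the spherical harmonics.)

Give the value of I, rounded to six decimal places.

Rules hold: Σm=0, L=10 even, 3≤5≤5.
N = 3·9·11 = 297
Δ = 0!·2!·8!/11! = 1/495
Racah Σ t=0..0: t=0:+1/576 = 1/576
⇒ 3j(1 4 5; 0 0 0)² = 5/99, sgn -1
Racah Σ t=0..0: t=0:+1/1152 = 1/1152
⇒ 3j(1 4 5; -1 0 1)² = 1/33, sgn +1
4πI² = N·(3j₀)²·(3jₘ)² = 5/11
I = -1·√(0.454545/4π) = -0.19018827

-0.190188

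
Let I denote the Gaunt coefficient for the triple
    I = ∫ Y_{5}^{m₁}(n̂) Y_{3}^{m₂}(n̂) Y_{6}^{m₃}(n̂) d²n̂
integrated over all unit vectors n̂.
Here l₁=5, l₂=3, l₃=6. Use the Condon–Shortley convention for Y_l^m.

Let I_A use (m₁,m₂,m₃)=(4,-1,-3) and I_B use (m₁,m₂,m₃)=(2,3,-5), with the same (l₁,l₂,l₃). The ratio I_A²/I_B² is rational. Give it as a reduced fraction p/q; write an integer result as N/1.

Same 5,3,6: normalisation and zero-m 3j drop out of the ratio.
A: Δ: 2! 8! 4! / 15! → 1/675675; sum: t=0:+1/40320 t=1:−1/241920 = 1/48384; 3j²(5 3 6; 4 -1 -3) = Δ·Π!·Σ² = 24/1001  (sign -1)
B: Δ: 2! 8! 4! / 15! → 1/675675; sum: t=2:+1/241920 = 1/241920; 3j²(5 3 6; 2 3 -5) = Δ·Π!·Σ² = 2/91  (sign -1)
I_A²/I_B² = (24/1001)/(2/91) = 12/11

12/11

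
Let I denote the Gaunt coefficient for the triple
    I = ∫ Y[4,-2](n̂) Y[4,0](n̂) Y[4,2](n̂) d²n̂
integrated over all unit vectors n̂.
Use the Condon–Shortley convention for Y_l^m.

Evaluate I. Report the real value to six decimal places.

-0.083698

m-sum 0 ✓  L=12 even ✓  0≤4≤8 ✓
Π(2lᵢ+1) = 9×9×9 = 729
triangle coeff Δ(4,4,4) = 1/450450
Σ_t [0,4]: t=0:+1/13824 t=1:−1/216 t=2:+1/64 t=3:−1/216 t=4:+1/13824 = 5/768
(3j)²=18/1001 [(4 4 4; 0 0 0)], sign=+1
Σ_t [2,4]: t=2:+1/384 t=3:−1/216 t=4:+1/2304 = -11/6912
(3j)²=11/1638 [(4 4 4; -2 0 2)], sign=-1
⇒ 4πI² = 729/8281
I = (-1)√(729/8281/(4π)) = -0.08369845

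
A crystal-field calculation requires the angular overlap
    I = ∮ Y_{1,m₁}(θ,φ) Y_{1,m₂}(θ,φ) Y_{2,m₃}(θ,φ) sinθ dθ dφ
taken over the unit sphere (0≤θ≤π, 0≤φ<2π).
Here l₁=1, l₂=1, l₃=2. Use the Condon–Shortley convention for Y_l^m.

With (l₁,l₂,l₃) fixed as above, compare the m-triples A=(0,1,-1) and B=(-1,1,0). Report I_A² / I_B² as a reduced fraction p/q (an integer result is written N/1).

3/1

Shared (l₁,l₂,l₃)=(1,1,2): N and (l;000)² cancel in I_A²/I_B².
A: Δ = 0!·2!·2!/5! = 1/30; Racah Σ t=0..0: t=0:+1/2 = 1/2; ⇒ 3j(1 1 2; 0 1 -1)² = 1/10, sgn -1
B: Δ = 0!·2!·2!/5! = 1/30; Racah Σ t=0..0: t=0:+1/4 = 1/4; ⇒ 3j(1 1 2; -1 1 0)² = 1/30, sgn +1
I_A²/I_B² = (1/10)/(1/30) = 3/1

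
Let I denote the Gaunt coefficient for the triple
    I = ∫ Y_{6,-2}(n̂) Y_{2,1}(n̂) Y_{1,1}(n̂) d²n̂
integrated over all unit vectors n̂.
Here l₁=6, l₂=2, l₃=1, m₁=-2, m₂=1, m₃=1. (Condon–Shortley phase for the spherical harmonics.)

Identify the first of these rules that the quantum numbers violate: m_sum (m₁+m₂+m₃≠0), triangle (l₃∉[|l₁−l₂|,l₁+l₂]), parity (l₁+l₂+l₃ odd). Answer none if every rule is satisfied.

Σmᵢ = 0  ✓
l₃∈[|l₁−l₂|,l₁+l₂]=[4,8], have l₃=1  ✗
Σlᵢ = 9 ⇒ odd

triangle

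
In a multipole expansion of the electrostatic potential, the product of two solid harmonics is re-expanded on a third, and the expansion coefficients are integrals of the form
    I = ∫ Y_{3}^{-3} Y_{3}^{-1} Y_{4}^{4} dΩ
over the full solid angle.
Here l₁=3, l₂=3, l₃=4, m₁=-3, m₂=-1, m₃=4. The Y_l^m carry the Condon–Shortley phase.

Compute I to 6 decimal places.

-0.166198

Rules hold: Σm=0, L=10 even, 0≤4≤6.
N = 7·7·9 = 441
Δ = 2!·4!·4!/11! = 1/34650
Racah Σ t=0..2: t=0:+1/72 t=1:−1/16 t=2:+1/72 = -5/144
⇒ 3j(3 3 4; 0 0 0)² = 2/77, sgn -1
Racah Σ t=2..2: t=2:+1/1152 = 1/1152
⇒ 3j(3 3 4; -3 -1 4)² = 1/33, sgn +1
4πI² = N·(3j₀)²·(3jₘ)² = 42/121
I = -1·√(0.347107/4π) = -0.16619847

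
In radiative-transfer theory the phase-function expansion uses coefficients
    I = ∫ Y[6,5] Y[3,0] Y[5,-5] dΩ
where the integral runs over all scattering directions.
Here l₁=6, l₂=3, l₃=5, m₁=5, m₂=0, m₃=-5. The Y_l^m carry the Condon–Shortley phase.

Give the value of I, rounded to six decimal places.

0.207001

Checks pass: Σm=0; 14 even; l₃=5∈[3,9].
(2·6+1)(2·3+1)(2·5+1) = 1001
Δ: 4! 8! 2! / 15! → 1/675675
sum: t=1:−1/8640 t=2:+1/2304 t=3:−1/8640 = 7/34560
3j²(6 3 5; 0 0 0) = Δ·Π!·Σ² = 7/429  (sign -1)
sum: t=1:−1/483840 = -1/483840
3j²(6 3 5; 5 0 -5) = Δ·Π!·Σ² = 3/91  (sign -1)
combine: 4πI² = 1001·7/429·3/91 = 7/13
take √, sign +1: I = 0.20700098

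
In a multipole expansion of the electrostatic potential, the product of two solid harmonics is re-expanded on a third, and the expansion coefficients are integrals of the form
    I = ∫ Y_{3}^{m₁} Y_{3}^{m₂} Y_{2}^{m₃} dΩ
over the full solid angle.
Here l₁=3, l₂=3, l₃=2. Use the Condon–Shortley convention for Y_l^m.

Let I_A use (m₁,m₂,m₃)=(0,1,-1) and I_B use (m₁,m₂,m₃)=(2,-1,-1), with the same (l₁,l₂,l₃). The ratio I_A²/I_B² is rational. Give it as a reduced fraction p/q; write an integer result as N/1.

Shared (l₁,l₂,l₃)=(3,3,2): N and (l;000)² cancel in I_A²/I_B².
A: Δ = 4!·2!·2!/9! = 1/3780; Racah Σ t=2..3: t=2:+1/8 t=3:−1/12 = 1/24; ⇒ 3j(3 3 2; 0 1 -1)² = 1/210, sgn -1
B: Δ = 4!·2!·2!/9! = 1/3780; Racah Σ t=0..1: t=0:+1/48 t=1:−1/12 = -1/16; ⇒ 3j(3 3 2; 2 -1 -1)² = 1/28, sgn +1
I_A²/I_B² = (1/210)/(1/28) = 2/15

2/15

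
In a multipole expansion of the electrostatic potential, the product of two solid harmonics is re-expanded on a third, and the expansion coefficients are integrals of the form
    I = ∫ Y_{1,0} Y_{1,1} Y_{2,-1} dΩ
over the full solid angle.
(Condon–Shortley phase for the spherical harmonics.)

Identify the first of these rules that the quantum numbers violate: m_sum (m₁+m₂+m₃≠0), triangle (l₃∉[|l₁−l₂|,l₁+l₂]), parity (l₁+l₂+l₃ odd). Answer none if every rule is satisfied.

none

m₁+m₂+m₃ = 0 + 1 − 1 = 0  ✓
triangle: |1−1|=0 ≤ l₃=2 ≤ 1+1=2  ✓
parity: l₁+l₂+l₃ = 4 is even  ✓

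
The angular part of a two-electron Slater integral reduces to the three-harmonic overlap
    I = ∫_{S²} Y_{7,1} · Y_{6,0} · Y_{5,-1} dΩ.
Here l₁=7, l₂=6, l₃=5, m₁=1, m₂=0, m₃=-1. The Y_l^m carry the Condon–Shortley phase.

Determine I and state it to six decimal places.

Rules hold: Σm=0, L=18 even, 1≤5≤13.
N = 15·13·11 = 2145
Δ = 8!·6!·4!/19! = 1/174594420
Racah Σ t=2..6: t=2:+1/4147200 t=3:−1/207360 t=4:+1/82944 t=5:−1/207360 t=6:+1/4147200 = 1/345600
⇒ 3j(7 6 5; 0 0 0)² = 420/46189, sgn -1
Racah Σ t=2..6: t=2:+1/1658880 t=3:−1/155520 t=4:+1/110592 t=5:−1/518400 t=6:+1/24883200 = 11/8294400
⇒ 3j(7 6 5; 1 0 -1)² = 11/4199, sgn +1
4πI² = N·(3j₀)²·(3jₘ)² = 69300/1356277
I = -1·√(0.0510958/4π) = -0.06376575

-0.063766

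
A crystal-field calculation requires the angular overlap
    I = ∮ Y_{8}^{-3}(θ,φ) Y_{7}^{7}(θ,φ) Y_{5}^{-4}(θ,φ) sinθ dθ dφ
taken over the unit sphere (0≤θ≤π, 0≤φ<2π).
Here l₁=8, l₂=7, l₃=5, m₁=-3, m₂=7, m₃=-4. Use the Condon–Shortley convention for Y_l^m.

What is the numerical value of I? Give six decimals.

-0.054428

Checks pass: Σm=0; 20 even; l₃=5∈[1,15].
(2·8+1)(2·7+1)(2·5+1) = 2805
Δ: 10! 6! 4! / 21! → 1/814773960
sum: t=3:−1/87091200 t=4:+1/4976640 t=5:−1/2073600 t=6:+1/4976640 t=7:−1/87091200 = -1/9676800
3j²(8 7 5; 0 0 0) = Δ·Π!·Σ² = 360/46189  (sign +1)
sum: t=10:+1/10450944000 = 1/10450944000
3j²(8 7 5; -3 7 -4) = Δ·Π!·Σ² = 11/6460  (sign -1)
combine: 4πI² = 2805·360/46189·11/6460 = 2970/79781
take √, sign -1: I = -0.05442815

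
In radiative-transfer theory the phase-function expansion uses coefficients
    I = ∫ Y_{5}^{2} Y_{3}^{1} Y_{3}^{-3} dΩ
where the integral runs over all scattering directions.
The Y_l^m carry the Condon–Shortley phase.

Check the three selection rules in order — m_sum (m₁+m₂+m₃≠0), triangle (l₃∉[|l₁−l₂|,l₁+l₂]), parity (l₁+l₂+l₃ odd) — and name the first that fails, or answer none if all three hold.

parity

azimuthal sum: 2 + 1 − 3 = 0  ✓
2 ≤ 3 ≤ 8 (triangle on l)  ✓
L = 5 + 3 + 3 = 11 (odd)  ✗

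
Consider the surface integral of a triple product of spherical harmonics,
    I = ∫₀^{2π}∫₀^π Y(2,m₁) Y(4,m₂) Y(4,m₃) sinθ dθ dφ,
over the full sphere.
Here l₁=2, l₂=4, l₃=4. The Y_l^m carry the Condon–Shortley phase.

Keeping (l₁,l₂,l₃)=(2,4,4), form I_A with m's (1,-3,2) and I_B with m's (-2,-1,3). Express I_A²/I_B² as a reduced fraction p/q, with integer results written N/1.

Same 2,4,4: normalisation and zero-m 3j drop out of the ratio.
A: Δ: 2! 2! 6! / 11! → 1/13860; sum: t=0:+1/240 t=1:−1/1440 = 1/288; 3j²(2 4 4; 1 -3 2) = Δ·Π!·Σ² = 5/132  (sign +1)
B: Δ: 2! 2! 6! / 11! → 1/13860; sum: t=2:+1/480 = 1/480; 3j²(2 4 4; -2 -1 3) = Δ·Π!·Σ² = 3/110  (sign -1)
I_A²/I_B² = (5/132)/(3/110) = 25/18

25/18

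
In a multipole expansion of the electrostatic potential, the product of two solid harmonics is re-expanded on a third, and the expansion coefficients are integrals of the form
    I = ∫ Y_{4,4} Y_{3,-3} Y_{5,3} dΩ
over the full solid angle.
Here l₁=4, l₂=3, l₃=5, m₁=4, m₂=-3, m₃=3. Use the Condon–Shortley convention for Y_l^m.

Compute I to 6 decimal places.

Σmᵢ = 4 ≠ 0, so the φ-integral vanishes; I = 0

0.000000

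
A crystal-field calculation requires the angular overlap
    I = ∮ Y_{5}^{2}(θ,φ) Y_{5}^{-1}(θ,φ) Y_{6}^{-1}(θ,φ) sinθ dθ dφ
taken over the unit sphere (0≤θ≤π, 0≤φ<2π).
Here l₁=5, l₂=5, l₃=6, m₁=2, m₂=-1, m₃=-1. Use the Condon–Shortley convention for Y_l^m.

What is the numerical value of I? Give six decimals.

m-sum 0 ✓  L=16 even ✓  0≤6≤10 ✓
Π(2lᵢ+1) = 11×11×13 = 1573
triangle coeff Δ(5,5,6) = 1/28588560
Σ_t [0,4]: t=0:+1/345600 t=1:−1/13824 t=2:+1/5184 t=3:−1/13824 t=4:+1/345600 = 7/129600
(3j)²=80/7293 [(5 5 6; 0 0 0)], sign=+1
Σ_t [0,3]: t=0:+1/41472 t=1:−1/10368 t=2:+1/23040 t=3:−1/518400 = -1/32400
(3j)²=128/12155 [(5 5 6; 2 -1 -1)], sign=+1
⇒ 4πI² = 2048/11271
I = (+1)√(2048/11271/(4π)) = 0.12024827

0.120248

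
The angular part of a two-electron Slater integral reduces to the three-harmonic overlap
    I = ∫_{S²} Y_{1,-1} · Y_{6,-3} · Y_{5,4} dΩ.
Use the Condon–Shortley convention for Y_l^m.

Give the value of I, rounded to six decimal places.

-0.070770

Rules hold: Σm=0, L=12 even, 5≤5≤7.
N = 3·13·11 = 429
Δ = 2!·0!·10!/13! = 1/858
Racah Σ t=1..1: t=1:−1/14400 = -1/14400
⇒ 3j(1 6 5; 0 0 0)² = 6/143, sgn +1
Racah Σ t=2..2: t=2:+1/725760 = 1/725760
⇒ 3j(1 6 5; -1 -3 4)² = 1/286, sgn -1
4πI² = N·(3j₀)²·(3jₘ)² = 9/143
I = -1·√(0.0629371/4π) = -0.07076985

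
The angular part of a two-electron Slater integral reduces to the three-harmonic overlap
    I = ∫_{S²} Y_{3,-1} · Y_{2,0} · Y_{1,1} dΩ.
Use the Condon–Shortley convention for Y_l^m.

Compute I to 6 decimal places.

-0.202301

Checks pass: Σm=0; 6 even; l₃=1∈[1,5].
(2·3+1)(2·2+1)(2·1+1) = 105
Δ: 4! 2! 0! / 7! → 1/105
sum: t=2:+1/4 = 1/4
3j²(3 2 1; 0 0 0) = Δ·Π!·Σ² = 3/35  (sign -1)
sum: t=2:+1/8 = 1/8
3j²(3 2 1; -1 0 1) = Δ·Π!·Σ² = 2/35  (sign +1)
combine: 4πI² = 105·3/35·2/35 = 18/35
take √, sign -1: I = -0.20230066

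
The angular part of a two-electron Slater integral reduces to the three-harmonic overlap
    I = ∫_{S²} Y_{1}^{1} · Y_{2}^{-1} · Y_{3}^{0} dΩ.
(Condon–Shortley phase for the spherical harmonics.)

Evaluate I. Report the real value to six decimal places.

0.143048

Rules hold: Σm=0, L=6 even, 1≤3≤3.
N = 3·5·7 = 105
Δ = 0!·2!·4!/7! = 1/105
Racah Σ t=0..0: t=0:+1/4 = 1/4
⇒ 3j(1 2 3; 0 0 0)² = 3/35, sgn -1
Racah Σ t=0..0: t=0:+1/12 = 1/12
⇒ 3j(1 2 3; 1 -1 0)² = 1/35, sgn -1
4πI² = N·(3j₀)²·(3jₘ)² = 9/35
I = +1·√(0.257143/4π) = 0.14304817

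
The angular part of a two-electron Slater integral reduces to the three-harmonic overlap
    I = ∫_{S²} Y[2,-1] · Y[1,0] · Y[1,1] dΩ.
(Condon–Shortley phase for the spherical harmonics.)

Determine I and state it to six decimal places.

-0.218510

Checks pass: Σm=0; 4 even; l₃=1∈[1,3].
(2·2+1)(2·1+1)(2·1+1) = 45
Δ: 2! 2! 0! / 5! → 1/30
sum: t=1:−1/1 = -1/1
3j²(2 1 1; 0 0 0) = Δ·Π!·Σ² = 2/15  (sign +1)
sum: t=1:−1/2 = -1/2
3j²(2 1 1; -1 0 1) = Δ·Π!·Σ² = 1/10  (sign -1)
combine: 4πI² = 45·2/15·1/10 = 3/5
take √, sign -1: I = -0.21850969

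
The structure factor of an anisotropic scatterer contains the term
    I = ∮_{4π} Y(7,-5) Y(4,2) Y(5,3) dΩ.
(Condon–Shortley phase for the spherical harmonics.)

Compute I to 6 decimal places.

Checks pass: Σm=0; 16 even; l₃=5∈[3,11].
(2·7+1)(2·4+1)(2·5+1) = 1485
Δ: 6! 8! 2! / 17! → 1/6126120
sum: t=2:+1/69120 t=3:−1/20736 t=4:+1/69120 = -1/51840
3j²(7 4 5; 0 0 0) = Δ·Π!·Σ² = 280/21879  (sign +1)
sum: t=4:+1/3870720 t=5:−1/604800 t=6:+1/2073600 = -53/58060800
3j²(7 4 5; -5 2 3) = Δ·Π!·Σ² = 2809/185640  (sign -1)
combine: 4πI² = 1485·280/21879·2809/185640 = 14045/48841
take √, sign -1: I = -0.15127378

-0.151274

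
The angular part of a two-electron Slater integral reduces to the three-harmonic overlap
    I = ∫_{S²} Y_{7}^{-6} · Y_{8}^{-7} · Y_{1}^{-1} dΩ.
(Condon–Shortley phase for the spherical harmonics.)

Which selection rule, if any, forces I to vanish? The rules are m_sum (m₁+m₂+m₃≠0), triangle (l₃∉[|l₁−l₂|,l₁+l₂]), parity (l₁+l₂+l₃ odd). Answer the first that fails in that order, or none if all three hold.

m_sum

azimuthal sum: -6 − 7 − 1 = -14  ✗
1 ≤ 1 ≤ 15 (triangle on l)
L = 7 + 8 + 1 = 16 (even)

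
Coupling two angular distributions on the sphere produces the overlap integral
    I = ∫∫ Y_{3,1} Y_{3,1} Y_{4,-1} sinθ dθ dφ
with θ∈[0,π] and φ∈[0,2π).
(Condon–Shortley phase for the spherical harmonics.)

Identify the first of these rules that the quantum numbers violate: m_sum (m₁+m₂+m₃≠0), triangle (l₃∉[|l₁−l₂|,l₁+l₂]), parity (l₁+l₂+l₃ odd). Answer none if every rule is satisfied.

m_sum

azimuthal sum: 1 + 1 − 1 = 1  ✗
0 ≤ 4 ≤ 6 (triangle on l)
L = 3 + 3 + 4 = 10 (even)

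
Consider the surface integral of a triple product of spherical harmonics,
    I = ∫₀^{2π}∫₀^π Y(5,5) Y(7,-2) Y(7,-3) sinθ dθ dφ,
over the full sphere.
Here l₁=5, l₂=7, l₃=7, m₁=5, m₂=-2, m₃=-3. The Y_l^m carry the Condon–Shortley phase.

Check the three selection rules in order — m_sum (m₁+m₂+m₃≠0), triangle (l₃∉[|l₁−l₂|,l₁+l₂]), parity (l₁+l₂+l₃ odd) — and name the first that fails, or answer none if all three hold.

Σmᵢ = 0  ✓
l₃∈[|l₁−l₂|,l₁+l₂]=[2,12], have l₃=7  ✓
Σlᵢ = 19 ⇒ odd  ✗

parity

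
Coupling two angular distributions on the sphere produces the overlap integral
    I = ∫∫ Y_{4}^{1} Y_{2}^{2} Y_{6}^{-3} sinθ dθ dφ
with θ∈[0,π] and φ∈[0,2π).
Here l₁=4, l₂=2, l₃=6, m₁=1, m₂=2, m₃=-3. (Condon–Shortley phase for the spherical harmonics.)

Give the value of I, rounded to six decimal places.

-0.178526

m-sum 0 ✓  L=12 even ✓  2≤6≤6 ✓
Π(2lᵢ+1) = 9×5×13 = 585
triangle coeff Δ(4,2,6) = 1/6435
Σ_t [0,0]: t=0:+1/2304 = 1/2304
(3j)²=5/143 [(4 2 6; 0 0 0)], sign=+1
Σ_t [0,0]: t=0:+1/17280 = 1/17280
(3j)²=14/715 [(4 2 6; 1 2 -3)], sign=-1
⇒ 4πI² = 630/1573
I = (-1)√(630/1573/(4π)) = -0.17852580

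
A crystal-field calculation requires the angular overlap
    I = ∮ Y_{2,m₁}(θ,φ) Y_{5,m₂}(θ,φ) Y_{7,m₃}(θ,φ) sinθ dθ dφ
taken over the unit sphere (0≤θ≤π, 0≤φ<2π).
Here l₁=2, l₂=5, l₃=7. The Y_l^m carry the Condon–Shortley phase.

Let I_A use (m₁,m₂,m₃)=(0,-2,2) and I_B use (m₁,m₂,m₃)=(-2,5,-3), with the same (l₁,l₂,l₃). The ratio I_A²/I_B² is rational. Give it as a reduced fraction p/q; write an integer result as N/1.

360/1

Same 2,5,7: normalisation and zero-m 3j drop out of the ratio.
A: Δ: 0! 4! 10! / 15! → 1/15015; sum: t=0:+1/120960 = 1/120960; 3j²(2 5 7; 0 -2 2) = Δ·Π!·Σ² = 24/1001  (sign -1)
B: Δ: 0! 4! 10! / 15! → 1/15015; sum: t=0:+1/87091200 = 1/87091200; 3j²(2 5 7; -2 5 -3) = Δ·Π!·Σ² = 1/15015  (sign +1)
I_A²/I_B² = (24/1001)/(1/15015) = 360/1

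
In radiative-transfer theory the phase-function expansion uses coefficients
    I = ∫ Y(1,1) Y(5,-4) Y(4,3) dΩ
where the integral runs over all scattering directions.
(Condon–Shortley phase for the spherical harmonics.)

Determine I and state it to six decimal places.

0.294638

m-sum 0 ✓  L=10 even ✓  4≤4≤6 ✓
Π(2lᵢ+1) = 3×11×9 = 297
triangle coeff Δ(1,5,4) = 1/495
Σ_t [1,1]: t=1:−1/576 = -1/576
(3j)²=5/99 [(1 5 4; 0 0 0)], sign=-1
Σ_t [0,0]: t=0:+1/10080 = 1/10080
(3j)²=4/55 [(1 5 4; 1 -4 3)], sign=-1
⇒ 4πI² = 12/11
I = (+1)√(12/11/(4π)) = 0.29463840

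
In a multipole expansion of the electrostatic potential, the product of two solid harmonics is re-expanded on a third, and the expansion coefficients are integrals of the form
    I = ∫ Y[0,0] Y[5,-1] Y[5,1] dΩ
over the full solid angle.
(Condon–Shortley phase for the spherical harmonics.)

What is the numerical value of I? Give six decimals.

-0.282095

Checks pass: Σm=0; 10 even; l₃=5∈[5,5].
(2·0+1)(2·5+1)(2·5+1) = 121
Δ: 0! 0! 10! / 11! → 1/11
sum: t=0:+1/14400 = 1/14400
3j²(0 5 5; 0 0 0) = Δ·Π!·Σ² = 1/11  (sign -1)
sum: t=0:+1/17280 = 1/17280
3j²(0 5 5; 0 -1 1) = Δ·Π!·Σ² = 1/11  (sign +1)
combine: 4πI² = 121·1/11·1/11 = 1/1
take √, sign -1: I = -0.28209479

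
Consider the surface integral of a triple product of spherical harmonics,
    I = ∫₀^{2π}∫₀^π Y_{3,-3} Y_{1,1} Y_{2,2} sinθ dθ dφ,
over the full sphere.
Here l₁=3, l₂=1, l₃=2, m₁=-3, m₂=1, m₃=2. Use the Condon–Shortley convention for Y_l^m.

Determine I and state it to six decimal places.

m-sum 0 ✓  L=6 even ✓  2≤2≤4 ✓
Π(2lᵢ+1) = 7×3×5 = 105
triangle coeff Δ(3,1,2) = 1/105
Σ_t [1,1]: t=1:−1/4 = -1/4
(3j)²=3/35 [(3 1 2; 0 0 0)], sign=-1
Σ_t [2,2]: t=2:+1/48 = 1/48
(3j)²=1/7 [(3 1 2; -3 1 2)], sign=+1
⇒ 4πI² = 9/7
I = (-1)√(9/7/(4π)) = -0.31986543

-0.319865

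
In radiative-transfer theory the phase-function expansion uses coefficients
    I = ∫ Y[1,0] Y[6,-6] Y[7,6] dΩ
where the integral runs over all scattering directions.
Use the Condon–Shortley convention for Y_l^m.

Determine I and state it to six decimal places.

m-sum 0 ✓  L=14 even ✓  5≤7≤7 ✓
Π(2lᵢ+1) = 3×13×15 = 585
triangle coeff Δ(1,6,7) = 1/1365
Σ_t [0,0]: t=0:+1/518400 = 1/518400
(3j)²=7/195 [(1 6 7; 0 0 0)], sign=-1
Σ_t [0,0]: t=0:+1/479001600 = 1/479001600
(3j)²=1/105 [(1 6 7; 0 -6 6)], sign=-1
⇒ 4πI² = 1/5
I = (+1)√(1/5/(4π)) = 0.12615663

0.126157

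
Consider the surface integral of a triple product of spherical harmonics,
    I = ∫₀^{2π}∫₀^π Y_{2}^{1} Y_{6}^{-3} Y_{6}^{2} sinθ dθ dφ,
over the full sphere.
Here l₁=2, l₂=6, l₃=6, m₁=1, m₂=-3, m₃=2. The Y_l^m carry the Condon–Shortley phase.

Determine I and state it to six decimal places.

Rules hold: Σm=0, L=14 even, 4≤6≤8.
N = 5·13·13 = 845
Δ = 2!·2!·10!/15! = 1/90090
Racah Σ t=0..2: t=0:+1/69120 t=1:−1/14400 t=2:+1/69120 = -7/172800
⇒ 3j(2 6 6; 0 0 0)² = 14/715, sgn -1
Racah Σ t=0..1: t=0:+1/60480 t=1:−1/161280 = 1/96768
⇒ 3j(2 6 6; 1 -3 2)² = 15/1001, sgn +1
4πI² = N·(3j₀)²·(3jₘ)² = 30/121
I = -1·√(0.247934/4π) = -0.14046335

-0.140463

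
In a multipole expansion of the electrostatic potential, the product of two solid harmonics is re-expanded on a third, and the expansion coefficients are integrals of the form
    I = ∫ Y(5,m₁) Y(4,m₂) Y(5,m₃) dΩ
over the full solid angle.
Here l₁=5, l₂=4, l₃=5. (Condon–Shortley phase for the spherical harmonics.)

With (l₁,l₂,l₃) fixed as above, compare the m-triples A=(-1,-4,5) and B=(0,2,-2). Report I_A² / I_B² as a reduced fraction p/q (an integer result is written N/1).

4/7

Same 5,4,5: normalisation and zero-m 3j drop out of the ratio.
A: Δ: 4! 6! 4! / 15! → 1/3153150; sum: t=0:+1/414720 = 1/414720; 3j²(5 4 5; -1 -4 5) = Δ·Π!·Σ² = 2/429  (sign +1)
B: Δ: 4! 6! 4! / 15! → 1/3153150; sum: t=2:+1/3456 t=3:−1/1728 t=4:+1/11520 = -7/34560; 3j²(5 4 5; 0 2 -2) = Δ·Π!·Σ² = 7/858  (sign +1)
I_A²/I_B² = (2/429)/(7/858) = 4/7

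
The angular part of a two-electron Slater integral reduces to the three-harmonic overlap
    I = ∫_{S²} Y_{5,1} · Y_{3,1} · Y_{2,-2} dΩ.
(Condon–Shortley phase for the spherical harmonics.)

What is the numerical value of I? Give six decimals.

Rules hold: Σm=0, L=10 even, 2≤2≤8.
N = 11·7·5 = 385
Δ = 6!·4!·0!/11! = 1/2310
Racah Σ t=3..3: t=3:−1/144 = -1/144
⇒ 3j(5 3 2; 0 0 0)² = 10/231, sgn -1
Racah Σ t=4..4: t=4:+1/1152 = 1/1152
⇒ 3j(5 3 2; 1 1 -2)² = 1/154, sgn +1
4πI² = N·(3j₀)²·(3jₘ)² = 25/231
I = -1·√(0.108225/4π) = -0.09280237

-0.092802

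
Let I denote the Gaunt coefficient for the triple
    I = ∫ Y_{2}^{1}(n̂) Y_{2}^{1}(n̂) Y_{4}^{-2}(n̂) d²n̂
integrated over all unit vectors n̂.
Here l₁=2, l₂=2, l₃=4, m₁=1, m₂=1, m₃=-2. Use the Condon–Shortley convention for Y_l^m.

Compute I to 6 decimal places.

Checks pass: Σm=0; 8 even; l₃=4∈[0,4].
(2·2+1)(2·2+1)(2·4+1) = 225
Δ: 0! 4! 4! / 9! → 1/630
sum: t=0:+1/16 = 1/16
3j²(2 2 4; 0 0 0) = Δ·Π!·Σ² = 2/35  (sign +1)
sum: t=0:+1/36 = 1/36
3j²(2 2 4; 1 1 -2) = Δ·Π!·Σ² = 4/63  (sign +1)
combine: 4πI² = 225·2/35·4/63 = 40/49
take √, sign +1: I = 0.25487487

0.254875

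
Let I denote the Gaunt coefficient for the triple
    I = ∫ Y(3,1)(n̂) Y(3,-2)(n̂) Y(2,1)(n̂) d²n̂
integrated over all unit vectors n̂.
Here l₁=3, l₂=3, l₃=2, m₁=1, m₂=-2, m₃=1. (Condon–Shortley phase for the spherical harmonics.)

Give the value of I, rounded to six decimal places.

0.162868

m-sum 0 ✓  L=8 even ✓  0≤2≤6 ✓
Π(2lᵢ+1) = 7×7×5 = 245
triangle coeff Δ(3,3,2) = 1/3780
Σ_t [1,3]: t=1:−1/24 t=2:+1/4 t=3:−1/24 = 1/6
(3j)²=4/105 [(3 3 2; 0 0 0)], sign=+1
Σ_t [0,1]: t=0:+1/48 t=1:−1/12 = -1/16
(3j)²=1/28 [(3 3 2; 1 -2 1)], sign=+1
⇒ 4πI² = 1/3
I = (+1)√(1/3/(4π)) = 0.16286750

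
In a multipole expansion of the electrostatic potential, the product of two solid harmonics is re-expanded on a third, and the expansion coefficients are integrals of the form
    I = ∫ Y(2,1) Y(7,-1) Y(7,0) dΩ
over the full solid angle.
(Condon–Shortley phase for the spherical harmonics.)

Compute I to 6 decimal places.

Checks pass: Σm=0; 16 even; l₃=7∈[5,9].
(2·2+1)(2·7+1)(2·7+1) = 1125
Δ: 2! 2! 12! / 17! → 1/185640
sum: t=0:+1/2419200 t=1:−1/518400 t=2:+1/2419200 = -1/907200
3j²(2 7 7; 0 0 0) = Δ·Π!·Σ² = 56/3315  (sign +1)
sum: t=0:+1/1036800 t=1:−1/1209600 = 1/7257600
3j²(2 7 7; 1 -1 0) = Δ·Π!·Σ² = 1/2210  (sign -1)
combine: 4πI² = 1125·56/3315·1/2210 = 420/48841
take √, sign -1: I = -0.02615938

-0.026159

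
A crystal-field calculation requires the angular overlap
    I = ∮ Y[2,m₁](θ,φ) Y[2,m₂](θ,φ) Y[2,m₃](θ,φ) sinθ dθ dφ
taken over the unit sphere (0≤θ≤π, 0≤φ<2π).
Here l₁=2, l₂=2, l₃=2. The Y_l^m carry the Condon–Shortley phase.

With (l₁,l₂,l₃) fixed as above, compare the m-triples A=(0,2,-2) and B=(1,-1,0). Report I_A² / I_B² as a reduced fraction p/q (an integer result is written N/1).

Same 2,2,2: normalisation and zero-m 3j drop out of the ratio.
A: Δ: 2! 2! 2! / 7! → 1/630; sum: t=2:+1/8 = 1/8; 3j²(2 2 2; 0 2 -2) = Δ·Π!·Σ² = 2/35  (sign +1)
B: Δ: 2! 2! 2! / 7! → 1/630; sum: t=0:+1/2 t=1:−1/4 = 1/4; 3j²(2 2 2; 1 -1 0) = Δ·Π!·Σ² = 1/70  (sign +1)
I_A²/I_B² = (2/35)/(1/70) = 4/1

4/1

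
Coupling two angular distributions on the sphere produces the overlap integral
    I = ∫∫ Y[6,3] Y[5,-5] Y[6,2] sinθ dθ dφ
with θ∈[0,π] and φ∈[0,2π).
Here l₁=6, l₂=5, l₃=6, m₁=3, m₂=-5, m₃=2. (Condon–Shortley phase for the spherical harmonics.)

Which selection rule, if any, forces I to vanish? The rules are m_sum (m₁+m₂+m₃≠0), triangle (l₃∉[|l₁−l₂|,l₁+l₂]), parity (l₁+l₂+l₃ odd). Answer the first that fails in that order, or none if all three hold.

azimuthal sum: 3 − 5 + 2 = 0  ✓
1 ≤ 6 ≤ 11 (triangle on l)  ✓
L = 6 + 5 + 6 = 17 (odd)  ✗

parity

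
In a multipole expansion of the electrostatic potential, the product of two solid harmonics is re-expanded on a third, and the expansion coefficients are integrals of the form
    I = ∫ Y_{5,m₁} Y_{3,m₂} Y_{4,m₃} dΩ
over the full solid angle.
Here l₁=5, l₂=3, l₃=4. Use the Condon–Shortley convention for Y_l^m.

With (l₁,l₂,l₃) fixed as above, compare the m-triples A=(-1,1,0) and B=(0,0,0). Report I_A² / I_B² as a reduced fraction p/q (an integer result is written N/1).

121/360

Shared (l₁,l₂,l₃)=(5,3,4): N and (l;000)² cancel in I_A²/I_B².
A: Δ = 4!·6!·2!/13! = 1/180180; Racah Σ t=2..4: t=2:+1/384 t=3:−1/216 t=4:+1/2304 = -11/6912; ⇒ 3j(5 3 4; -1 1 0)² = 11/1638, sgn -1
B: Δ = 4!·6!·2!/13! = 1/180180; Racah Σ t=1..3: t=1:−1/576 t=2:+1/144 t=3:−1/576 = 1/288; ⇒ 3j(5 3 4; 0 0 0)² = 20/1001, sgn +1
I_A²/I_B² = (11/1638)/(20/1001) = 121/360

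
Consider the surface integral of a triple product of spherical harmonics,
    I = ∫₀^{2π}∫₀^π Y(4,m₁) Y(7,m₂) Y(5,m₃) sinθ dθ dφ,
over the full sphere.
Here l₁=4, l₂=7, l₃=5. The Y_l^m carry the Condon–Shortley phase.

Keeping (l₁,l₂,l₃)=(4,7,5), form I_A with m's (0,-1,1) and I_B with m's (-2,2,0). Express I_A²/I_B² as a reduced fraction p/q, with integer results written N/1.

Same 4,7,5: normalisation and zero-m 3j drop out of the ratio.
A: Δ: 6! 2! 8! / 17! → 1/6126120; sum: t=2:+1/55296 t=3:−1/25920 t=4:+1/138240 = -11/829440; 3j²(4 7 5; 0 -1 1) = Δ·Π!·Σ² = 11/1326  (sign -1)
B: Δ: 6! 2! 8! / 17! → 1/6126120; sum: t=4:+1/69120 t=5:−1/69120 t=6:+1/1036800 = 1/1036800; 3j²(4 7 5; -2 2 0) = Δ·Π!·Σ² = 1/7293  (sign -1)
I_A²/I_B² = (11/1326)/(1/7293) = 121/2

121/2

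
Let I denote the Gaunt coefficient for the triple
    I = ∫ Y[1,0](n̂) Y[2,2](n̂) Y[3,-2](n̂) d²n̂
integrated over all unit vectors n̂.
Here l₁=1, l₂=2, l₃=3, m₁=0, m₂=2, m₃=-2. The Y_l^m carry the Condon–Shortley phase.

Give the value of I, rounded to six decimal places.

m-sum 0 ✓  L=6 even ✓  1≤3≤3 ✓
Π(2lᵢ+1) = 3×5×7 = 105
triangle coeff Δ(1,2,3) = 1/105
Σ_t [0,0]: t=0:+1/4 = 1/4
(3j)²=3/35 [(1 2 3; 0 0 0)], sign=-1
Σ_t [0,0]: t=0:+1/24 = 1/24
(3j)²=1/21 [(1 2 3; 0 2 -2)], sign=-1
⇒ 4πI² = 3/7
I = (+1)√(3/7/(4π)) = 0.18467439

0.184674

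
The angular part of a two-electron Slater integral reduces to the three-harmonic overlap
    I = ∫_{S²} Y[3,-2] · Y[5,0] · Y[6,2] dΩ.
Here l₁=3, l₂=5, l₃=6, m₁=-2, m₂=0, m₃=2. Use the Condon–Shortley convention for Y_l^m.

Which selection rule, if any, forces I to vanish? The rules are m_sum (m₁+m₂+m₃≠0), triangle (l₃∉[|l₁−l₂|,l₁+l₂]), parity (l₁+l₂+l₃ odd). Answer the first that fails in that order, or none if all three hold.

azimuthal sum: -2 + 0 + 2 = 0  ✓
2 ≤ 6 ≤ 8 (triangle on l)  ✓
L = 3 + 5 + 6 = 14 (even)  ✓

none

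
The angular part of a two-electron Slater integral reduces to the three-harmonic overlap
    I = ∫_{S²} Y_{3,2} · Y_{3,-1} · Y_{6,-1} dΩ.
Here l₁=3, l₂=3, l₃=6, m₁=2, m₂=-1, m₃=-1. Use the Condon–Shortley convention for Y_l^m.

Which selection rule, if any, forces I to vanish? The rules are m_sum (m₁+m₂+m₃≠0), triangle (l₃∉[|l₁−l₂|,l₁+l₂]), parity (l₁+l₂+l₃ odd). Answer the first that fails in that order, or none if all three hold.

none

m₁+m₂+m₃ = 2 − 1 − 1 = 0  ✓
triangle: |3−3|=0 ≤ l₃=6 ≤ 3+3=6  ✓
parity: l₁+l₂+l₃ = 12 is even  ✓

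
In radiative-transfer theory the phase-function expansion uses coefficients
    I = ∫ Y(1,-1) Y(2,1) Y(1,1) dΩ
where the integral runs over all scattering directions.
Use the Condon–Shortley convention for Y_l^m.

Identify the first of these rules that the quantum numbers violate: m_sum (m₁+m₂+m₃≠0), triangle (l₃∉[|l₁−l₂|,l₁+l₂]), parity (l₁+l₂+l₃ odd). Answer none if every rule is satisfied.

m_sum

azimuthal sum: -1 + 1 + 1 = 1  ✗
1 ≤ 1 ≤ 3 (triangle on l)
L = 1 + 2 + 1 = 4 (even)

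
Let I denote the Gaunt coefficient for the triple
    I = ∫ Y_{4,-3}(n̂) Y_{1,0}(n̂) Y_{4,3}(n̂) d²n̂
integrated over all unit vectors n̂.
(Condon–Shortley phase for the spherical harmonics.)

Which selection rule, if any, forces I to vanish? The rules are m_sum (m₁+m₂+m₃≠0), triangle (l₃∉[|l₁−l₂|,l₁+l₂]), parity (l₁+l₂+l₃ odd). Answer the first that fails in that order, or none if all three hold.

azimuthal sum: -3 + 0 + 3 = 0  ✓
3 ≤ 4 ≤ 5 (triangle on l)  ✓
L = 4 + 1 + 4 = 9 (odd)  ✗

parity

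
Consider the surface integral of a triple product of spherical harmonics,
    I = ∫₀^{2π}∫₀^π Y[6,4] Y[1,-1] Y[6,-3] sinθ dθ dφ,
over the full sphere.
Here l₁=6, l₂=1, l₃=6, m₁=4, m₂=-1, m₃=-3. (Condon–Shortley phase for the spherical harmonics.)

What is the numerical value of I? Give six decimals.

L=13 odd ⇒ parity kills the (l;000) factor ⇒ I = 0

0.000000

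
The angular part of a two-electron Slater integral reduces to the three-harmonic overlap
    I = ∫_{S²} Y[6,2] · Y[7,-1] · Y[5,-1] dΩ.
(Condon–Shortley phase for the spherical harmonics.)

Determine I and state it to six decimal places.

Checks pass: Σm=0; 18 even; l₃=5∈[1,13].
(2·6+1)(2·7+1)(2·5+1) = 2145
Δ: 8! 4! 6! / 19! → 1/174594420
sum: t=2:+1/4147200 t=3:−1/207360 t=4:+1/82944 t=5:−1/207360 t=6:+1/4147200 = 1/345600
3j²(6 7 5; 0 0 0) = Δ·Π!·Σ² = 420/46189  (sign -1)
sum: t=0:+1/696729600 t=1:−1/3628800 t=2:+1/276480 t=3:−1/155520 t=4:+1/663552 = -367/232243200
3j²(6 7 5; 2 -1 -1) = Δ·Π!·Σ² = 134689/19399380  (sign -1)
combine: 4πI² = 2145·420/46189·134689/19399380 = 2020335/14919047
take √, sign +1: I = 0.10380929

0.103809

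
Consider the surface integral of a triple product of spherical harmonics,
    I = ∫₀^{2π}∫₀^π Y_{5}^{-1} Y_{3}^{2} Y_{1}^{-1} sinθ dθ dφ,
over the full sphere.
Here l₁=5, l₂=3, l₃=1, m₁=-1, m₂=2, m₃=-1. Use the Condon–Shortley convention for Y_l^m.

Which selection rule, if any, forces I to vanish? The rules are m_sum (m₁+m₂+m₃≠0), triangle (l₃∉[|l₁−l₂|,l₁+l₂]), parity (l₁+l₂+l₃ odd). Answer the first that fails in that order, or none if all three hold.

triangle

Σmᵢ = 0  ✓
l₃∈[|l₁−l₂|,l₁+l₂]=[2,8], have l₃=1  ✗
Σlᵢ = 9 ⇒ odd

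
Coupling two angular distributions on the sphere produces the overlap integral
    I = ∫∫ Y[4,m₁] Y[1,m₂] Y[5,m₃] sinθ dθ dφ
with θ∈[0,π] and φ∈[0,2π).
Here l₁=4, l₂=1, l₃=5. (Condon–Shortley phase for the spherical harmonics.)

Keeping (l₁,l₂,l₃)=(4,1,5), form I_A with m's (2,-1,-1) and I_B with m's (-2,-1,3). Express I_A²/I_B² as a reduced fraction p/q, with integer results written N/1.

l's match ⇒ only the (l;m) 3-j factors differ between A and B.
A: triangle coeff Δ(4,1,5) = 1/495; Σ_t [0,0]: t=0:+1/2880 = 1/2880; (3j)²=2/165 [(4 1 5; 2 -1 -1)], sign=+1
B: triangle coeff Δ(4,1,5) = 1/495; Σ_t [0,0]: t=0:+1/2880 = 1/2880; (3j)²=28/495 [(4 1 5; -2 -1 3)], sign=+1
I_A²/I_B² = (2/165)/(28/495) = 3/14

3/14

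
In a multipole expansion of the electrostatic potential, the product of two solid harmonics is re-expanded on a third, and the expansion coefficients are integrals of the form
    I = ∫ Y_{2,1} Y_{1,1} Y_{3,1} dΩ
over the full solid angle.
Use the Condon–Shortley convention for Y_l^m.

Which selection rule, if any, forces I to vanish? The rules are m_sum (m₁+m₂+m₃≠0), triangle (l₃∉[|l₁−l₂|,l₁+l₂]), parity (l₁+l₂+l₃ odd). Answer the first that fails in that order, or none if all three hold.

m_sum

m₁+m₂+m₃ = 1 + 1 + 1 = 3  ✗
triangle: |2−1|=1 ≤ l₃=3 ≤ 2+1=3
parity: l₁+l₂+l₃ = 6 is even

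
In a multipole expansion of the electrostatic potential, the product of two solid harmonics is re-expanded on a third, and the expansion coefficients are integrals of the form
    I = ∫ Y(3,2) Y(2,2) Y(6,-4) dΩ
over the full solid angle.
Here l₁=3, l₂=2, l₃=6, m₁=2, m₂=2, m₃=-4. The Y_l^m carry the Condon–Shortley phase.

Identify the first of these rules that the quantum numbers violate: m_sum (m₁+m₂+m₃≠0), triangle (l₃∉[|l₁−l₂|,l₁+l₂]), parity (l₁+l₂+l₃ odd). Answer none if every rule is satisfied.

triangle

azimuthal sum: 2 + 2 − 4 = 0  ✓
1 ≤ 6 ≤ 5 (triangle on l)  ✗
L = 3 + 2 + 6 = 11 (odd)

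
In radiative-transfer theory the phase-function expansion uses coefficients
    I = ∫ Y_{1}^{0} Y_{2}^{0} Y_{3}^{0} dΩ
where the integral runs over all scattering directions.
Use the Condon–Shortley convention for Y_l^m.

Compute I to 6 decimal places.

Checks pass: Σm=0; 6 even; l₃=3∈[1,3].
(2·1+1)(2·2+1)(2·3+1) = 105
Δ: 0! 2! 4! / 7! → 1/105
sum: t=0:+1/4 = 1/4
3j²(1 2 3; 0 0 0) = Δ·Π!·Σ² = 3/35  (sign -1)
(m-triple is (0,0,0) — same symbol as above.)
combine: 4πI² = 105·3/35·3/35 = 27/35
take √, sign +1: I = 0.24776670

0.247767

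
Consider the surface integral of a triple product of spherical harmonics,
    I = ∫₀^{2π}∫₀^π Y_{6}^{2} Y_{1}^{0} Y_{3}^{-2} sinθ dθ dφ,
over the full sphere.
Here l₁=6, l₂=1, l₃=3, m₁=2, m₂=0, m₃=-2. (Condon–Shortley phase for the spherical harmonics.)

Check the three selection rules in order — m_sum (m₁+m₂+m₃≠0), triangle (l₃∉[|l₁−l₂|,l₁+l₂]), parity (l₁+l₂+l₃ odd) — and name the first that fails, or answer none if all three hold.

triangle

Σmᵢ = 0  ✓
l₃∈[|l₁−l₂|,l₁+l₂]=[5,7], have l₃=3  ✗
Σlᵢ = 10 ⇒ even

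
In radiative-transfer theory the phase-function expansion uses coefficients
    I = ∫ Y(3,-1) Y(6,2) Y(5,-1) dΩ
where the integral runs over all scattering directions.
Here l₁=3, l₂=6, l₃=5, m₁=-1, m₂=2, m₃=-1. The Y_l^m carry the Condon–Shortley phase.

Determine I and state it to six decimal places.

0.134828

Rules hold: Σm=0, L=14 even, 3≤5≤9.
N = 7·13·11 = 1001
Δ = 4!·2!·8!/15! = 1/675675
Racah Σ t=1..3: t=1:−1/8640 t=2:+1/2304 t=3:−1/8640 = 7/34560
⇒ 3j(3 6 5; 0 0 0)² = 7/429, sgn -1
Racah Σ t=2..4: t=2:+1/11520 t=3:−1/4320 t=4:+1/27648 = -1/9216
⇒ 3j(3 6 5; -1 2 -1)² = 2/143, sgn -1
4πI² = N·(3j₀)²·(3jₘ)² = 98/429
I = +1·√(0.228438/4π) = 0.13482780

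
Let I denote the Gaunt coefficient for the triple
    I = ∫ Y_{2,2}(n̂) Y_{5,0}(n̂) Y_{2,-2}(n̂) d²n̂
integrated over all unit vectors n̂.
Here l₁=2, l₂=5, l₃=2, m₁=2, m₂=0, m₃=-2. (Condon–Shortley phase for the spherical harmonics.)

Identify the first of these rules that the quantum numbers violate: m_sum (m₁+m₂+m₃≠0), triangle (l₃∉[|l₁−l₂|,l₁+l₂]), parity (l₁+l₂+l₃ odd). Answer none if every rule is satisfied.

triangle

Σmᵢ = 0  ✓
l₃∈[|l₁−l₂|,l₁+l₂]=[3,7], have l₃=2  ✗
Σlᵢ = 9 ⇒ odd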